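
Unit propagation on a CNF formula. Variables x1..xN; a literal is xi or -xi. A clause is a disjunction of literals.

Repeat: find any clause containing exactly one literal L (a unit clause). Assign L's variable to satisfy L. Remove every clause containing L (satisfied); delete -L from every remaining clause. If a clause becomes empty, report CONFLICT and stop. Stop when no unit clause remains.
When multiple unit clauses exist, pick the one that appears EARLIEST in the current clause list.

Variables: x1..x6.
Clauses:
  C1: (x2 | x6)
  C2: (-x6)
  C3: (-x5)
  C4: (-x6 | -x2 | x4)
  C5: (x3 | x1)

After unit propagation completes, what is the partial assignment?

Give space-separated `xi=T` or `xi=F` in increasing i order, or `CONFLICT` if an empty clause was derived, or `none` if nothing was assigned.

unit clause [-6] forces x6=F; simplify:
  drop 6 from [2, 6] -> [2]
  satisfied 2 clause(s); 3 remain; assigned so far: [6]
unit clause [2] forces x2=T; simplify:
  satisfied 1 clause(s); 2 remain; assigned so far: [2, 6]
unit clause [-5] forces x5=F; simplify:
  satisfied 1 clause(s); 1 remain; assigned so far: [2, 5, 6]

Answer: x2=T x5=F x6=F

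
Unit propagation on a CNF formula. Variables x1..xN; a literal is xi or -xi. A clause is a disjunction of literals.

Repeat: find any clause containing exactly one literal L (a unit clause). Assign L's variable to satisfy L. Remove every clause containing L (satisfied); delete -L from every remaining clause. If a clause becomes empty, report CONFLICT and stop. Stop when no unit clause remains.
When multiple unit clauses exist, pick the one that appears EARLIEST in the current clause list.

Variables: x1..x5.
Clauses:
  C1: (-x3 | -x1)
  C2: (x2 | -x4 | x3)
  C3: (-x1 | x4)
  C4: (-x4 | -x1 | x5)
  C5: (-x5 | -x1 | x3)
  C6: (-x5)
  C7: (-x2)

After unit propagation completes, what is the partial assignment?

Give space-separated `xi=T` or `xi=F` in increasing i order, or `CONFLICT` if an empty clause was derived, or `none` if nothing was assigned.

unit clause [-5] forces x5=F; simplify:
  drop 5 from [-4, -1, 5] -> [-4, -1]
  satisfied 2 clause(s); 5 remain; assigned so far: [5]
unit clause [-2] forces x2=F; simplify:
  drop 2 from [2, -4, 3] -> [-4, 3]
  satisfied 1 clause(s); 4 remain; assigned so far: [2, 5]

Answer: x2=F x5=F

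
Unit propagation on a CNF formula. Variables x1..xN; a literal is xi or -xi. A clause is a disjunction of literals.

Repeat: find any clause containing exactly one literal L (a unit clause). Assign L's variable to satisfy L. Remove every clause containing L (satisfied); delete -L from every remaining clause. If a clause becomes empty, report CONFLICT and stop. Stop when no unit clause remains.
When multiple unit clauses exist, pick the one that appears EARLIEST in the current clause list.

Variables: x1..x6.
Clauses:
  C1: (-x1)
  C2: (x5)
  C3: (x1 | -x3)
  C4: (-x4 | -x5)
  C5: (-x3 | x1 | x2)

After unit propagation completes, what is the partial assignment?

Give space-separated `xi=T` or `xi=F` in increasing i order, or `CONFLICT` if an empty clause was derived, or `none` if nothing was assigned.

unit clause [-1] forces x1=F; simplify:
  drop 1 from [1, -3] -> [-3]
  drop 1 from [-3, 1, 2] -> [-3, 2]
  satisfied 1 clause(s); 4 remain; assigned so far: [1]
unit clause [5] forces x5=T; simplify:
  drop -5 from [-4, -5] -> [-4]
  satisfied 1 clause(s); 3 remain; assigned so far: [1, 5]
unit clause [-3] forces x3=F; simplify:
  satisfied 2 clause(s); 1 remain; assigned so far: [1, 3, 5]
unit clause [-4] forces x4=F; simplify:
  satisfied 1 clause(s); 0 remain; assigned so far: [1, 3, 4, 5]

Answer: x1=F x3=F x4=F x5=T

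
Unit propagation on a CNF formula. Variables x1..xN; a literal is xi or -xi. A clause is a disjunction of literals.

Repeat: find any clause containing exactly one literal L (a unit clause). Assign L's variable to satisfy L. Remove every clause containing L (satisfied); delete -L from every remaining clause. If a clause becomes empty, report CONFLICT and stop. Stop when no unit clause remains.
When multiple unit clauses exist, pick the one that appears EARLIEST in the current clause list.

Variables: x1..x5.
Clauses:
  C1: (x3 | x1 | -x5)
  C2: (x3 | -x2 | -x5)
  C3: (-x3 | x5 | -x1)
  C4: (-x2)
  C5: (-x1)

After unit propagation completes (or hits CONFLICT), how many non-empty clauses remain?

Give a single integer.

unit clause [-2] forces x2=F; simplify:
  satisfied 2 clause(s); 3 remain; assigned so far: [2]
unit clause [-1] forces x1=F; simplify:
  drop 1 from [3, 1, -5] -> [3, -5]
  satisfied 2 clause(s); 1 remain; assigned so far: [1, 2]

Answer: 1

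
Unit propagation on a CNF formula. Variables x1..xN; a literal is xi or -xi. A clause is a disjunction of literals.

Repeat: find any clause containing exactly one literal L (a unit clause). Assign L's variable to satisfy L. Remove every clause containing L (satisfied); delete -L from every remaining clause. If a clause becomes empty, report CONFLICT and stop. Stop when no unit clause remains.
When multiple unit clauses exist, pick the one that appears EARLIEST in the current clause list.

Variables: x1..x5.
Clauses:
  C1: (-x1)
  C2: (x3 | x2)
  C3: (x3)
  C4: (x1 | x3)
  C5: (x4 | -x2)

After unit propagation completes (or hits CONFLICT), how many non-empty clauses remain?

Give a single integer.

unit clause [-1] forces x1=F; simplify:
  drop 1 from [1, 3] -> [3]
  satisfied 1 clause(s); 4 remain; assigned so far: [1]
unit clause [3] forces x3=T; simplify:
  satisfied 3 clause(s); 1 remain; assigned so far: [1, 3]

Answer: 1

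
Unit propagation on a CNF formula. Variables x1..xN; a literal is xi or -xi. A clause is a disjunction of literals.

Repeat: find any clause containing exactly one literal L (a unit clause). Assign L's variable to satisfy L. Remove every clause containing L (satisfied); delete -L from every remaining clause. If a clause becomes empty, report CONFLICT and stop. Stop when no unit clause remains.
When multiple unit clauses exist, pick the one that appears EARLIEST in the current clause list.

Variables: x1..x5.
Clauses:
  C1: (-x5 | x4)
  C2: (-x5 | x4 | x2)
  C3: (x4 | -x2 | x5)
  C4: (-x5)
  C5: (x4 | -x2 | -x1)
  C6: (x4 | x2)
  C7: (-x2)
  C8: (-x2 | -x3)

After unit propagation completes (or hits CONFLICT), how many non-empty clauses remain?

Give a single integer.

unit clause [-5] forces x5=F; simplify:
  drop 5 from [4, -2, 5] -> [4, -2]
  satisfied 3 clause(s); 5 remain; assigned so far: [5]
unit clause [-2] forces x2=F; simplify:
  drop 2 from [4, 2] -> [4]
  satisfied 4 clause(s); 1 remain; assigned so far: [2, 5]
unit clause [4] forces x4=T; simplify:
  satisfied 1 clause(s); 0 remain; assigned so far: [2, 4, 5]

Answer: 0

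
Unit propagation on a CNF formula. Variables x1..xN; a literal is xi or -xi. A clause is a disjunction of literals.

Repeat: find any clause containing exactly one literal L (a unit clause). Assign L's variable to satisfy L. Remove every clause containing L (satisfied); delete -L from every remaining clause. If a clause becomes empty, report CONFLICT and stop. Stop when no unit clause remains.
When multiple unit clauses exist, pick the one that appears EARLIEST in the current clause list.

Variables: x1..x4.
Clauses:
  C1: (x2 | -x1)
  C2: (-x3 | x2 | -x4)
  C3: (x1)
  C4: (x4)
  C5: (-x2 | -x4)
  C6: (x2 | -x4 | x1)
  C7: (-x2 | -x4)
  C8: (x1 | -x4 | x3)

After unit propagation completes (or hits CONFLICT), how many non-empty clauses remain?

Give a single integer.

unit clause [1] forces x1=T; simplify:
  drop -1 from [2, -1] -> [2]
  satisfied 3 clause(s); 5 remain; assigned so far: [1]
unit clause [2] forces x2=T; simplify:
  drop -2 from [-2, -4] -> [-4]
  drop -2 from [-2, -4] -> [-4]
  satisfied 2 clause(s); 3 remain; assigned so far: [1, 2]
unit clause [4] forces x4=T; simplify:
  drop -4 from [-4] -> [] (empty!)
  drop -4 from [-4] -> [] (empty!)
  satisfied 1 clause(s); 2 remain; assigned so far: [1, 2, 4]
CONFLICT (empty clause)

Answer: 0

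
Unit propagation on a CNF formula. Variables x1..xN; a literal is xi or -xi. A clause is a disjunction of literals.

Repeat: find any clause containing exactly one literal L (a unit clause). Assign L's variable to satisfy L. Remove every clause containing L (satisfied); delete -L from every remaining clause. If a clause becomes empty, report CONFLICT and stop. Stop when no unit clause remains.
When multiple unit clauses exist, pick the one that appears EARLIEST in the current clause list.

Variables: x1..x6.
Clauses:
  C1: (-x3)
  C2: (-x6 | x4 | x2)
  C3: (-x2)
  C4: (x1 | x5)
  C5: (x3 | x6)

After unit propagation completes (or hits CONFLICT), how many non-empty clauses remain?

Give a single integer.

Answer: 1

Derivation:
unit clause [-3] forces x3=F; simplify:
  drop 3 from [3, 6] -> [6]
  satisfied 1 clause(s); 4 remain; assigned so far: [3]
unit clause [-2] forces x2=F; simplify:
  drop 2 from [-6, 4, 2] -> [-6, 4]
  satisfied 1 clause(s); 3 remain; assigned so far: [2, 3]
unit clause [6] forces x6=T; simplify:
  drop -6 from [-6, 4] -> [4]
  satisfied 1 clause(s); 2 remain; assigned so far: [2, 3, 6]
unit clause [4] forces x4=T; simplify:
  satisfied 1 clause(s); 1 remain; assigned so far: [2, 3, 4, 6]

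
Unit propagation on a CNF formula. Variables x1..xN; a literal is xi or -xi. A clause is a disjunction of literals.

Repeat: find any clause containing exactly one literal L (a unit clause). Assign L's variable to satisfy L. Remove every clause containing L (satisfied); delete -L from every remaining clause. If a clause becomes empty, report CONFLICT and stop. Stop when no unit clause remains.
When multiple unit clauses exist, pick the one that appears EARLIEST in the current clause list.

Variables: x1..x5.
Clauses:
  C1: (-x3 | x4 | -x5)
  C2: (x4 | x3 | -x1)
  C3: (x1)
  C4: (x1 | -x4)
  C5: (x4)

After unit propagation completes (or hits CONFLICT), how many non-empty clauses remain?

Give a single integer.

unit clause [1] forces x1=T; simplify:
  drop -1 from [4, 3, -1] -> [4, 3]
  satisfied 2 clause(s); 3 remain; assigned so far: [1]
unit clause [4] forces x4=T; simplify:
  satisfied 3 clause(s); 0 remain; assigned so far: [1, 4]

Answer: 0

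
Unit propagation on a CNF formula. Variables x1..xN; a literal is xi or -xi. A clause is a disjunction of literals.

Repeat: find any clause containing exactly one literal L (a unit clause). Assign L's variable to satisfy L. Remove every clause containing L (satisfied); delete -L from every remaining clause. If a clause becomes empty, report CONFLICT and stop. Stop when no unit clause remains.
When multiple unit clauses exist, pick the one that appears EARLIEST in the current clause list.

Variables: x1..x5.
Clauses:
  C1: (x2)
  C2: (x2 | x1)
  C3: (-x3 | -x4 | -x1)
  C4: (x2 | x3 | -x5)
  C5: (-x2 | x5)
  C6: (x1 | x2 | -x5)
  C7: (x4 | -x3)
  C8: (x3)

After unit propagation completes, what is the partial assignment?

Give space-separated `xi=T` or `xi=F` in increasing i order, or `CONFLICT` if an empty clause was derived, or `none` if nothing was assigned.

unit clause [2] forces x2=T; simplify:
  drop -2 from [-2, 5] -> [5]
  satisfied 4 clause(s); 4 remain; assigned so far: [2]
unit clause [5] forces x5=T; simplify:
  satisfied 1 clause(s); 3 remain; assigned so far: [2, 5]
unit clause [3] forces x3=T; simplify:
  drop -3 from [-3, -4, -1] -> [-4, -1]
  drop -3 from [4, -3] -> [4]
  satisfied 1 clause(s); 2 remain; assigned so far: [2, 3, 5]
unit clause [4] forces x4=T; simplify:
  drop -4 from [-4, -1] -> [-1]
  satisfied 1 clause(s); 1 remain; assigned so far: [2, 3, 4, 5]
unit clause [-1] forces x1=F; simplify:
  satisfied 1 clause(s); 0 remain; assigned so far: [1, 2, 3, 4, 5]

Answer: x1=F x2=T x3=T x4=T x5=T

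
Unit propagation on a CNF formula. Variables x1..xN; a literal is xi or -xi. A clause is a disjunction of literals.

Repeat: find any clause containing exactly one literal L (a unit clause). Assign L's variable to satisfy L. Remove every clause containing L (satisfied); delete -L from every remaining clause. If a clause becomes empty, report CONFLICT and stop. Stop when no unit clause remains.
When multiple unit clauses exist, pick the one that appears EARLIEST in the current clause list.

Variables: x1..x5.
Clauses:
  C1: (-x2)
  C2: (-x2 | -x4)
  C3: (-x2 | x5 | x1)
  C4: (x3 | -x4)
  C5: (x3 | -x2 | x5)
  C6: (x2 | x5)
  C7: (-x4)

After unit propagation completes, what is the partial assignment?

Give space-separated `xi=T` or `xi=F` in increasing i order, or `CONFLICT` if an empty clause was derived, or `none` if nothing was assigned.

Answer: x2=F x4=F x5=T

Derivation:
unit clause [-2] forces x2=F; simplify:
  drop 2 from [2, 5] -> [5]
  satisfied 4 clause(s); 3 remain; assigned so far: [2]
unit clause [5] forces x5=T; simplify:
  satisfied 1 clause(s); 2 remain; assigned so far: [2, 5]
unit clause [-4] forces x4=F; simplify:
  satisfied 2 clause(s); 0 remain; assigned so far: [2, 4, 5]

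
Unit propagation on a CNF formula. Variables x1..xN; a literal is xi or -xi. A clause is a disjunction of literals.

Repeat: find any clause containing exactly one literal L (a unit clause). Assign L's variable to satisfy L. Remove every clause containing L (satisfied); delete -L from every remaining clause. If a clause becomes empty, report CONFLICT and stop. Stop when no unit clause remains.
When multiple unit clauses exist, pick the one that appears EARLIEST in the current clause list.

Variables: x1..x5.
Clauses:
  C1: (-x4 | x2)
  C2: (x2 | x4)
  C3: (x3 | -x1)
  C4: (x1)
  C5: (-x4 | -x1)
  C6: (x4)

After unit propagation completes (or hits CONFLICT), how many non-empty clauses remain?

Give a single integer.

unit clause [1] forces x1=T; simplify:
  drop -1 from [3, -1] -> [3]
  drop -1 from [-4, -1] -> [-4]
  satisfied 1 clause(s); 5 remain; assigned so far: [1]
unit clause [3] forces x3=T; simplify:
  satisfied 1 clause(s); 4 remain; assigned so far: [1, 3]
unit clause [-4] forces x4=F; simplify:
  drop 4 from [2, 4] -> [2]
  drop 4 from [4] -> [] (empty!)
  satisfied 2 clause(s); 2 remain; assigned so far: [1, 3, 4]
CONFLICT (empty clause)

Answer: 1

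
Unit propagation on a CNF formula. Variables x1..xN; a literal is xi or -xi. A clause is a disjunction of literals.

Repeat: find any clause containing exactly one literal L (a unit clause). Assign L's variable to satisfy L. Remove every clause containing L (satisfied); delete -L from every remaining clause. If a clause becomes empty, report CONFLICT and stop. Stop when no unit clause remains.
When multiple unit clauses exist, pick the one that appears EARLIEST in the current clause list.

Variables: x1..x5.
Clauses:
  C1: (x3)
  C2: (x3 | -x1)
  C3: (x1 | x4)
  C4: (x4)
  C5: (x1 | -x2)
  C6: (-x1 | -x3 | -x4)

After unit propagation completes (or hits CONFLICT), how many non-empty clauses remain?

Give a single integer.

Answer: 0

Derivation:
unit clause [3] forces x3=T; simplify:
  drop -3 from [-1, -3, -4] -> [-1, -4]
  satisfied 2 clause(s); 4 remain; assigned so far: [3]
unit clause [4] forces x4=T; simplify:
  drop -4 from [-1, -4] -> [-1]
  satisfied 2 clause(s); 2 remain; assigned so far: [3, 4]
unit clause [-1] forces x1=F; simplify:
  drop 1 from [1, -2] -> [-2]
  satisfied 1 clause(s); 1 remain; assigned so far: [1, 3, 4]
unit clause [-2] forces x2=F; simplify:
  satisfied 1 clause(s); 0 remain; assigned so far: [1, 2, 3, 4]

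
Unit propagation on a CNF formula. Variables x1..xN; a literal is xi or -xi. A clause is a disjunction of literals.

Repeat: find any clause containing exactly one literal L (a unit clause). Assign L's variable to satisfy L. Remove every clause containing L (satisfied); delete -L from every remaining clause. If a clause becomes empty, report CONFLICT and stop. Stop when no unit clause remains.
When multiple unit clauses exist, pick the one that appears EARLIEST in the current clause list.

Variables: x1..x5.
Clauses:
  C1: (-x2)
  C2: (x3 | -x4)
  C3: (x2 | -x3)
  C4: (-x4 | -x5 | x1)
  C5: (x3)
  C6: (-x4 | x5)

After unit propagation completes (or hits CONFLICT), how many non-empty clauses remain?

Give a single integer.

Answer: 3

Derivation:
unit clause [-2] forces x2=F; simplify:
  drop 2 from [2, -3] -> [-3]
  satisfied 1 clause(s); 5 remain; assigned so far: [2]
unit clause [-3] forces x3=F; simplify:
  drop 3 from [3, -4] -> [-4]
  drop 3 from [3] -> [] (empty!)
  satisfied 1 clause(s); 4 remain; assigned so far: [2, 3]
CONFLICT (empty clause)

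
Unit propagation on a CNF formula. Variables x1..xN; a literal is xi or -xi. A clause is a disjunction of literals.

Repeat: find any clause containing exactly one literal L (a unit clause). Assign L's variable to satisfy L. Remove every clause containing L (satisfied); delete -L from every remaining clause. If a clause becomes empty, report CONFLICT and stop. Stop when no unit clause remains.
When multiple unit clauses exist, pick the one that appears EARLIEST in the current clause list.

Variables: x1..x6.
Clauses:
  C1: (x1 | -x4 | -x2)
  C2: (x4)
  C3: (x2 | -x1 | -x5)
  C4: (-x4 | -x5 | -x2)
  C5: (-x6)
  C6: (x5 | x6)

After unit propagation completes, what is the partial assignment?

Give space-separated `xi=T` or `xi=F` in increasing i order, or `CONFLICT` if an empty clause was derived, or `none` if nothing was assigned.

unit clause [4] forces x4=T; simplify:
  drop -4 from [1, -4, -2] -> [1, -2]
  drop -4 from [-4, -5, -2] -> [-5, -2]
  satisfied 1 clause(s); 5 remain; assigned so far: [4]
unit clause [-6] forces x6=F; simplify:
  drop 6 from [5, 6] -> [5]
  satisfied 1 clause(s); 4 remain; assigned so far: [4, 6]
unit clause [5] forces x5=T; simplify:
  drop -5 from [2, -1, -5] -> [2, -1]
  drop -5 from [-5, -2] -> [-2]
  satisfied 1 clause(s); 3 remain; assigned so far: [4, 5, 6]
unit clause [-2] forces x2=F; simplify:
  drop 2 from [2, -1] -> [-1]
  satisfied 2 clause(s); 1 remain; assigned so far: [2, 4, 5, 6]
unit clause [-1] forces x1=F; simplify:
  satisfied 1 clause(s); 0 remain; assigned so far: [1, 2, 4, 5, 6]

Answer: x1=F x2=F x4=T x5=T x6=F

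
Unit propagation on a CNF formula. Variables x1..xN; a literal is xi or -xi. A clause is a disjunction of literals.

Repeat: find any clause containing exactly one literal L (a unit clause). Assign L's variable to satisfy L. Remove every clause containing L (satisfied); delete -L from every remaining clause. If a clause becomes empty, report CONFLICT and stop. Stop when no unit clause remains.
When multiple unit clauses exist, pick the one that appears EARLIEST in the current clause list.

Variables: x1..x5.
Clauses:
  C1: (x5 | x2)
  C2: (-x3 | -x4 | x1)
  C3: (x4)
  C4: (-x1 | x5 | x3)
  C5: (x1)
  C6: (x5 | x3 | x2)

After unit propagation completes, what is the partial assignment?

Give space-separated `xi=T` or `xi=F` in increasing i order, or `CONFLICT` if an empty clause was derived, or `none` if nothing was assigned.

Answer: x1=T x4=T

Derivation:
unit clause [4] forces x4=T; simplify:
  drop -4 from [-3, -4, 1] -> [-3, 1]
  satisfied 1 clause(s); 5 remain; assigned so far: [4]
unit clause [1] forces x1=T; simplify:
  drop -1 from [-1, 5, 3] -> [5, 3]
  satisfied 2 clause(s); 3 remain; assigned so far: [1, 4]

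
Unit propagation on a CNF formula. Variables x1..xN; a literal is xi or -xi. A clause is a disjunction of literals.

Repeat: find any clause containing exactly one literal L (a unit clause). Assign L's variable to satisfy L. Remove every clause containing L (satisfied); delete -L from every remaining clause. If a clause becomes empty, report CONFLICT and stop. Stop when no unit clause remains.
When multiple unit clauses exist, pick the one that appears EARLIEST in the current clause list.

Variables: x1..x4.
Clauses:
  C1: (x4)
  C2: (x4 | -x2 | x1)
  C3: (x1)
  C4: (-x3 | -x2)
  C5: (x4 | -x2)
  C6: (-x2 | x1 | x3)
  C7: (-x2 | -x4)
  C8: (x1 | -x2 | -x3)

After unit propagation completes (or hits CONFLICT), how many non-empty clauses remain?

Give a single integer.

unit clause [4] forces x4=T; simplify:
  drop -4 from [-2, -4] -> [-2]
  satisfied 3 clause(s); 5 remain; assigned so far: [4]
unit clause [1] forces x1=T; simplify:
  satisfied 3 clause(s); 2 remain; assigned so far: [1, 4]
unit clause [-2] forces x2=F; simplify:
  satisfied 2 clause(s); 0 remain; assigned so far: [1, 2, 4]

Answer: 0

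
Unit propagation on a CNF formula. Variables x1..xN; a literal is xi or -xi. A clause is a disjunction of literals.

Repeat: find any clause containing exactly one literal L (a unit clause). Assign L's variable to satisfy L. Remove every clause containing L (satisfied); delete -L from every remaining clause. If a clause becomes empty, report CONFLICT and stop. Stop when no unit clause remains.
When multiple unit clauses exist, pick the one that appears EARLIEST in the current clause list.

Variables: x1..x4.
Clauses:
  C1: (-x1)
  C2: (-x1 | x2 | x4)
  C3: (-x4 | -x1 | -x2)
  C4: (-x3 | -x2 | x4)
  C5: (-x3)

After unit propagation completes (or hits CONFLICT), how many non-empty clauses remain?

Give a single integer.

unit clause [-1] forces x1=F; simplify:
  satisfied 3 clause(s); 2 remain; assigned so far: [1]
unit clause [-3] forces x3=F; simplify:
  satisfied 2 clause(s); 0 remain; assigned so far: [1, 3]

Answer: 0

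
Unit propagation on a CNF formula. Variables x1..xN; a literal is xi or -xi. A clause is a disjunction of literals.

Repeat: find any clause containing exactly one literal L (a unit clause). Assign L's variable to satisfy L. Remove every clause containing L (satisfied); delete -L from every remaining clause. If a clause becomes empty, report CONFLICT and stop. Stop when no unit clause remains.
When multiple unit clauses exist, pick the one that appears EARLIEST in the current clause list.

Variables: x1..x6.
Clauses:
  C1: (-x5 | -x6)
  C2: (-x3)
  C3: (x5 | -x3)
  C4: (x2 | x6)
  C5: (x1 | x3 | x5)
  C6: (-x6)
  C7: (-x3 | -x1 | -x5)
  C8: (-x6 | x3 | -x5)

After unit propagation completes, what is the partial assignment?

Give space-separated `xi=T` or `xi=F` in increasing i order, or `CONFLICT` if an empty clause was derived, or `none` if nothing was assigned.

unit clause [-3] forces x3=F; simplify:
  drop 3 from [1, 3, 5] -> [1, 5]
  drop 3 from [-6, 3, -5] -> [-6, -5]
  satisfied 3 clause(s); 5 remain; assigned so far: [3]
unit clause [-6] forces x6=F; simplify:
  drop 6 from [2, 6] -> [2]
  satisfied 3 clause(s); 2 remain; assigned so far: [3, 6]
unit clause [2] forces x2=T; simplify:
  satisfied 1 clause(s); 1 remain; assigned so far: [2, 3, 6]

Answer: x2=T x3=F x6=F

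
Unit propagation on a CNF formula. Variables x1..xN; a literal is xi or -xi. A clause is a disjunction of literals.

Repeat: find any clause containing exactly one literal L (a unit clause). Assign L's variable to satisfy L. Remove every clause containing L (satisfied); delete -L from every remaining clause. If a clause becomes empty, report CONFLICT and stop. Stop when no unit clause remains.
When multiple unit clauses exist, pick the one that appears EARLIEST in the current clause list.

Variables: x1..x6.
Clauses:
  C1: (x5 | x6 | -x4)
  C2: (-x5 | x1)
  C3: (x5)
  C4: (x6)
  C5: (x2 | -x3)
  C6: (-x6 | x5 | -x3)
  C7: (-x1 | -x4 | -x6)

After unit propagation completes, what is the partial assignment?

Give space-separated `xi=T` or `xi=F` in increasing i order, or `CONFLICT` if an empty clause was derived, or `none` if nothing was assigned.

unit clause [5] forces x5=T; simplify:
  drop -5 from [-5, 1] -> [1]
  satisfied 3 clause(s); 4 remain; assigned so far: [5]
unit clause [1] forces x1=T; simplify:
  drop -1 from [-1, -4, -6] -> [-4, -6]
  satisfied 1 clause(s); 3 remain; assigned so far: [1, 5]
unit clause [6] forces x6=T; simplify:
  drop -6 from [-4, -6] -> [-4]
  satisfied 1 clause(s); 2 remain; assigned so far: [1, 5, 6]
unit clause [-4] forces x4=F; simplify:
  satisfied 1 clause(s); 1 remain; assigned so far: [1, 4, 5, 6]

Answer: x1=T x4=F x5=T x6=T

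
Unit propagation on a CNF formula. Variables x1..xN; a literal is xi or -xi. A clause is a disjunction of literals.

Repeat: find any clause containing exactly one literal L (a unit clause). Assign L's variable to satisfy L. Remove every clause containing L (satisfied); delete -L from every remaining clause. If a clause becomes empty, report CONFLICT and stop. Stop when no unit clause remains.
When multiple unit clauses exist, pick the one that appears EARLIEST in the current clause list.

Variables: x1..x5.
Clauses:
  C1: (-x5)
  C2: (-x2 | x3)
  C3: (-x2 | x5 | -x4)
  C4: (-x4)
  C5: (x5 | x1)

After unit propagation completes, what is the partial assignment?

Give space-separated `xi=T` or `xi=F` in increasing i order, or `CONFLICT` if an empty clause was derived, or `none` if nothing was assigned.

Answer: x1=T x4=F x5=F

Derivation:
unit clause [-5] forces x5=F; simplify:
  drop 5 from [-2, 5, -4] -> [-2, -4]
  drop 5 from [5, 1] -> [1]
  satisfied 1 clause(s); 4 remain; assigned so far: [5]
unit clause [-4] forces x4=F; simplify:
  satisfied 2 clause(s); 2 remain; assigned so far: [4, 5]
unit clause [1] forces x1=T; simplify:
  satisfied 1 clause(s); 1 remain; assigned so far: [1, 4, 5]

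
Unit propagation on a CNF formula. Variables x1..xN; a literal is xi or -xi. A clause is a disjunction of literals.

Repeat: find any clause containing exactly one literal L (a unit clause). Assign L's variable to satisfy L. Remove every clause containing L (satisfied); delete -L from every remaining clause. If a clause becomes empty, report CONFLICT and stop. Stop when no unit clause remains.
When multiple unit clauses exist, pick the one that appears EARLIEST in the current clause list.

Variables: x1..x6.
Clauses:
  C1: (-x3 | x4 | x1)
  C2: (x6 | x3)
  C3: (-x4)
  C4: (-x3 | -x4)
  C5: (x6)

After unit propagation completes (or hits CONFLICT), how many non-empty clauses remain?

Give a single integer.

unit clause [-4] forces x4=F; simplify:
  drop 4 from [-3, 4, 1] -> [-3, 1]
  satisfied 2 clause(s); 3 remain; assigned so far: [4]
unit clause [6] forces x6=T; simplify:
  satisfied 2 clause(s); 1 remain; assigned so far: [4, 6]

Answer: 1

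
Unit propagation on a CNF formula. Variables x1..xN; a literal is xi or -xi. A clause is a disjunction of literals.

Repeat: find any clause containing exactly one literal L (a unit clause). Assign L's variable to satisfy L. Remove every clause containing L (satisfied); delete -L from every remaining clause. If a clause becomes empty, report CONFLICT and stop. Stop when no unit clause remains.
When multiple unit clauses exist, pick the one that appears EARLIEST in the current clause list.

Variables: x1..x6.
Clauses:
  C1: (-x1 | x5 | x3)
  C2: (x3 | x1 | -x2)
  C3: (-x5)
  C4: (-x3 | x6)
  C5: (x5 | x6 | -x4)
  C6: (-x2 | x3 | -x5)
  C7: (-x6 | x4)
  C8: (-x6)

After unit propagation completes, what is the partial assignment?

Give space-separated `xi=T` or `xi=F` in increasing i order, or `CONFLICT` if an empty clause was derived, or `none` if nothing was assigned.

unit clause [-5] forces x5=F; simplify:
  drop 5 from [-1, 5, 3] -> [-1, 3]
  drop 5 from [5, 6, -4] -> [6, -4]
  satisfied 2 clause(s); 6 remain; assigned so far: [5]
unit clause [-6] forces x6=F; simplify:
  drop 6 from [-3, 6] -> [-3]
  drop 6 from [6, -4] -> [-4]
  satisfied 2 clause(s); 4 remain; assigned so far: [5, 6]
unit clause [-3] forces x3=F; simplify:
  drop 3 from [-1, 3] -> [-1]
  drop 3 from [3, 1, -2] -> [1, -2]
  satisfied 1 clause(s); 3 remain; assigned so far: [3, 5, 6]
unit clause [-1] forces x1=F; simplify:
  drop 1 from [1, -2] -> [-2]
  satisfied 1 clause(s); 2 remain; assigned so far: [1, 3, 5, 6]
unit clause [-2] forces x2=F; simplify:
  satisfied 1 clause(s); 1 remain; assigned so far: [1, 2, 3, 5, 6]
unit clause [-4] forces x4=F; simplify:
  satisfied 1 clause(s); 0 remain; assigned so far: [1, 2, 3, 4, 5, 6]

Answer: x1=F x2=F x3=F x4=F x5=F x6=F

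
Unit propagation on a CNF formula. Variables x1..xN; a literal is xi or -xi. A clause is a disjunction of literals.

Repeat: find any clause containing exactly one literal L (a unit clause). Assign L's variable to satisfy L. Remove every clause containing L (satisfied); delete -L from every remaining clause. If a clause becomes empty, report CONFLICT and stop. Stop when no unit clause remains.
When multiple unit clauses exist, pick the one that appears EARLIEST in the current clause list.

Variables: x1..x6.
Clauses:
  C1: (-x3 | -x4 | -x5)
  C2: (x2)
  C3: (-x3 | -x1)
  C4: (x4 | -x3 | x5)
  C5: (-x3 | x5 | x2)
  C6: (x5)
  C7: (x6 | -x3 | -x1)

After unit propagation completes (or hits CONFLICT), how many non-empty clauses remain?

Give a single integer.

unit clause [2] forces x2=T; simplify:
  satisfied 2 clause(s); 5 remain; assigned so far: [2]
unit clause [5] forces x5=T; simplify:
  drop -5 from [-3, -4, -5] -> [-3, -4]
  satisfied 2 clause(s); 3 remain; assigned so far: [2, 5]

Answer: 3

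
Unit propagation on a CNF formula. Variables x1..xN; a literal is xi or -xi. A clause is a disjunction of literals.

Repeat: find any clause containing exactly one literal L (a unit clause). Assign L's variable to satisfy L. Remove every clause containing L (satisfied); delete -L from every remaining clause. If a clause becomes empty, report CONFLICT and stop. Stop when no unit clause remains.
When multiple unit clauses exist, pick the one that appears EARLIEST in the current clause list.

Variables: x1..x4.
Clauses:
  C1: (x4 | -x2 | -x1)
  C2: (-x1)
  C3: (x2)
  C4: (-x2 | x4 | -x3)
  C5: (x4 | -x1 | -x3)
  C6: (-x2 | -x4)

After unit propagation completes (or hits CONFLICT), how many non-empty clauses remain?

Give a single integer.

unit clause [-1] forces x1=F; simplify:
  satisfied 3 clause(s); 3 remain; assigned so far: [1]
unit clause [2] forces x2=T; simplify:
  drop -2 from [-2, 4, -3] -> [4, -3]
  drop -2 from [-2, -4] -> [-4]
  satisfied 1 clause(s); 2 remain; assigned so far: [1, 2]
unit clause [-4] forces x4=F; simplify:
  drop 4 from [4, -3] -> [-3]
  satisfied 1 clause(s); 1 remain; assigned so far: [1, 2, 4]
unit clause [-3] forces x3=F; simplify:
  satisfied 1 clause(s); 0 remain; assigned so far: [1, 2, 3, 4]

Answer: 0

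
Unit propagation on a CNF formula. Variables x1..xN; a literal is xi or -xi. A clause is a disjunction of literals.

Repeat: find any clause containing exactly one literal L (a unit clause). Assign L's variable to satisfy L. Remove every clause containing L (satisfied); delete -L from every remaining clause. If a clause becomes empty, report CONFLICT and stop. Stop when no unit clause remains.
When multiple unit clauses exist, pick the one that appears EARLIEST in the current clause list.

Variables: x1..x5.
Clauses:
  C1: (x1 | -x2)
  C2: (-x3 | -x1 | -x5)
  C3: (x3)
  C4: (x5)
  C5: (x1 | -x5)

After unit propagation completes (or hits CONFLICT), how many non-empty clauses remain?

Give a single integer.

Answer: 1

Derivation:
unit clause [3] forces x3=T; simplify:
  drop -3 from [-3, -1, -5] -> [-1, -5]
  satisfied 1 clause(s); 4 remain; assigned so far: [3]
unit clause [5] forces x5=T; simplify:
  drop -5 from [-1, -5] -> [-1]
  drop -5 from [1, -5] -> [1]
  satisfied 1 clause(s); 3 remain; assigned so far: [3, 5]
unit clause [-1] forces x1=F; simplify:
  drop 1 from [1, -2] -> [-2]
  drop 1 from [1] -> [] (empty!)
  satisfied 1 clause(s); 2 remain; assigned so far: [1, 3, 5]
CONFLICT (empty clause)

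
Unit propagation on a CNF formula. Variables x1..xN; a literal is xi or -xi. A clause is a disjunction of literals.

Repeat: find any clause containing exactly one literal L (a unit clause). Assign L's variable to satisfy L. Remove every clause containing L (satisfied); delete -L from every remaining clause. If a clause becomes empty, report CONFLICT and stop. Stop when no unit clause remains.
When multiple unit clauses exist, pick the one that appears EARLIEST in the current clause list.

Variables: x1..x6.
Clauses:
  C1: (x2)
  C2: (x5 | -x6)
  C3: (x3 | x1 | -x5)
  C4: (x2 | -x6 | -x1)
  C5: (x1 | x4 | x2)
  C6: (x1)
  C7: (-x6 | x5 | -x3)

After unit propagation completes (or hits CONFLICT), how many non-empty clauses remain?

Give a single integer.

unit clause [2] forces x2=T; simplify:
  satisfied 3 clause(s); 4 remain; assigned so far: [2]
unit clause [1] forces x1=T; simplify:
  satisfied 2 clause(s); 2 remain; assigned so far: [1, 2]

Answer: 2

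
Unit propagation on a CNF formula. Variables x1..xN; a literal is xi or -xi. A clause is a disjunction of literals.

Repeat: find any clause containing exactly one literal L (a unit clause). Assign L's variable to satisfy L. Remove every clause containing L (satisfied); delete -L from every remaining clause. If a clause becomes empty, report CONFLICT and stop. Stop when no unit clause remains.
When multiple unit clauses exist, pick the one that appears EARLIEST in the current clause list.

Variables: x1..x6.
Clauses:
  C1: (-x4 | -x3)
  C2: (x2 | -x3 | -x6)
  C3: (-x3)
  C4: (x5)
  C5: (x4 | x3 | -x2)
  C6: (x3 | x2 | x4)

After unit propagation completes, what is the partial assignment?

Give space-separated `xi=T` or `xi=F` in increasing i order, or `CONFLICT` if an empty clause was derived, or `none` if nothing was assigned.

unit clause [-3] forces x3=F; simplify:
  drop 3 from [4, 3, -2] -> [4, -2]
  drop 3 from [3, 2, 4] -> [2, 4]
  satisfied 3 clause(s); 3 remain; assigned so far: [3]
unit clause [5] forces x5=T; simplify:
  satisfied 1 clause(s); 2 remain; assigned so far: [3, 5]

Answer: x3=F x5=T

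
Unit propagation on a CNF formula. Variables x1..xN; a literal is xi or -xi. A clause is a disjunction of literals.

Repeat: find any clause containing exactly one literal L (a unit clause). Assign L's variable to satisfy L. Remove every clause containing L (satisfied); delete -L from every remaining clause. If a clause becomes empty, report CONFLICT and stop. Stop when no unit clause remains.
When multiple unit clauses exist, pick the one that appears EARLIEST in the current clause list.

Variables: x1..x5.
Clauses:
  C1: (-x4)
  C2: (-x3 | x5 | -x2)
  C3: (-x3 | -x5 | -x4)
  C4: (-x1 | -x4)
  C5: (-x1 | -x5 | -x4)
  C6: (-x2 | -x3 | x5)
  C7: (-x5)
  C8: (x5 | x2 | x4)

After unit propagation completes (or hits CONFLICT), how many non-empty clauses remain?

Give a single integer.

unit clause [-4] forces x4=F; simplify:
  drop 4 from [5, 2, 4] -> [5, 2]
  satisfied 4 clause(s); 4 remain; assigned so far: [4]
unit clause [-5] forces x5=F; simplify:
  drop 5 from [-3, 5, -2] -> [-3, -2]
  drop 5 from [-2, -3, 5] -> [-2, -3]
  drop 5 from [5, 2] -> [2]
  satisfied 1 clause(s); 3 remain; assigned so far: [4, 5]
unit clause [2] forces x2=T; simplify:
  drop -2 from [-3, -2] -> [-3]
  drop -2 from [-2, -3] -> [-3]
  satisfied 1 clause(s); 2 remain; assigned so far: [2, 4, 5]
unit clause [-3] forces x3=F; simplify:
  satisfied 2 clause(s); 0 remain; assigned so far: [2, 3, 4, 5]

Answer: 0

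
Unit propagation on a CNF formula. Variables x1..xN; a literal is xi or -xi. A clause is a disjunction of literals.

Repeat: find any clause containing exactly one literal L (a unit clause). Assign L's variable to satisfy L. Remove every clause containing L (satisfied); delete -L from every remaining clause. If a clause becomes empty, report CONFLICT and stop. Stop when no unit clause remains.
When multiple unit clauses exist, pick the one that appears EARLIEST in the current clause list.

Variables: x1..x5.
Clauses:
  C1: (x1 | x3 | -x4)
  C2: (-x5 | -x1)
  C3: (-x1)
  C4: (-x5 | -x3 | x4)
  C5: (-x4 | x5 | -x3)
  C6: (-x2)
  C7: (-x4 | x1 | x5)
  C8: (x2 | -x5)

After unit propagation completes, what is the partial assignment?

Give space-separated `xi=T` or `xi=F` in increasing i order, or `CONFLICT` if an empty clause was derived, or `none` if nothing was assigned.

Answer: x1=F x2=F x4=F x5=F

Derivation:
unit clause [-1] forces x1=F; simplify:
  drop 1 from [1, 3, -4] -> [3, -4]
  drop 1 from [-4, 1, 5] -> [-4, 5]
  satisfied 2 clause(s); 6 remain; assigned so far: [1]
unit clause [-2] forces x2=F; simplify:
  drop 2 from [2, -5] -> [-5]
  satisfied 1 clause(s); 5 remain; assigned so far: [1, 2]
unit clause [-5] forces x5=F; simplify:
  drop 5 from [-4, 5, -3] -> [-4, -3]
  drop 5 from [-4, 5] -> [-4]
  satisfied 2 clause(s); 3 remain; assigned so far: [1, 2, 5]
unit clause [-4] forces x4=F; simplify:
  satisfied 3 clause(s); 0 remain; assigned so far: [1, 2, 4, 5]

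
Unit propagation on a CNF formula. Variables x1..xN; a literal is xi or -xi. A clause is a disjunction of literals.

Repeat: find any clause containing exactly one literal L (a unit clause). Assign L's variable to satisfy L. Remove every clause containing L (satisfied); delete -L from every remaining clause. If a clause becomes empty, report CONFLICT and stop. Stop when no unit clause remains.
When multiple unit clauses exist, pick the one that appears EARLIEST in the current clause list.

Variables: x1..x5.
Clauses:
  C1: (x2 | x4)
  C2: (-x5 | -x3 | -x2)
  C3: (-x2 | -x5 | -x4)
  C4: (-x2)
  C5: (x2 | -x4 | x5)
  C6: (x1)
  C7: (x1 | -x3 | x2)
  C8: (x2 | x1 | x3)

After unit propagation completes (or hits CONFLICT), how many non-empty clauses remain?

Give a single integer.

unit clause [-2] forces x2=F; simplify:
  drop 2 from [2, 4] -> [4]
  drop 2 from [2, -4, 5] -> [-4, 5]
  drop 2 from [1, -3, 2] -> [1, -3]
  drop 2 from [2, 1, 3] -> [1, 3]
  satisfied 3 clause(s); 5 remain; assigned so far: [2]
unit clause [4] forces x4=T; simplify:
  drop -4 from [-4, 5] -> [5]
  satisfied 1 clause(s); 4 remain; assigned so far: [2, 4]
unit clause [5] forces x5=T; simplify:
  satisfied 1 clause(s); 3 remain; assigned so far: [2, 4, 5]
unit clause [1] forces x1=T; simplify:
  satisfied 3 clause(s); 0 remain; assigned so far: [1, 2, 4, 5]

Answer: 0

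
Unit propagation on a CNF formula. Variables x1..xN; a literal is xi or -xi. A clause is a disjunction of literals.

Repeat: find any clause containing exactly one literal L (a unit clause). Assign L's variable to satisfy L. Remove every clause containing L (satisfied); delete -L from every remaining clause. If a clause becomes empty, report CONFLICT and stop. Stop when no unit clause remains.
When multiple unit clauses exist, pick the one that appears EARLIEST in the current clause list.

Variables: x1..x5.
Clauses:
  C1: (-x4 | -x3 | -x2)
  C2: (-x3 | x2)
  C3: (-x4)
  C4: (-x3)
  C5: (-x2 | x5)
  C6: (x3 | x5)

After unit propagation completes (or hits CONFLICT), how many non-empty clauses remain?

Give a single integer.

Answer: 0

Derivation:
unit clause [-4] forces x4=F; simplify:
  satisfied 2 clause(s); 4 remain; assigned so far: [4]
unit clause [-3] forces x3=F; simplify:
  drop 3 from [3, 5] -> [5]
  satisfied 2 clause(s); 2 remain; assigned so far: [3, 4]
unit clause [5] forces x5=T; simplify:
  satisfied 2 clause(s); 0 remain; assigned so far: [3, 4, 5]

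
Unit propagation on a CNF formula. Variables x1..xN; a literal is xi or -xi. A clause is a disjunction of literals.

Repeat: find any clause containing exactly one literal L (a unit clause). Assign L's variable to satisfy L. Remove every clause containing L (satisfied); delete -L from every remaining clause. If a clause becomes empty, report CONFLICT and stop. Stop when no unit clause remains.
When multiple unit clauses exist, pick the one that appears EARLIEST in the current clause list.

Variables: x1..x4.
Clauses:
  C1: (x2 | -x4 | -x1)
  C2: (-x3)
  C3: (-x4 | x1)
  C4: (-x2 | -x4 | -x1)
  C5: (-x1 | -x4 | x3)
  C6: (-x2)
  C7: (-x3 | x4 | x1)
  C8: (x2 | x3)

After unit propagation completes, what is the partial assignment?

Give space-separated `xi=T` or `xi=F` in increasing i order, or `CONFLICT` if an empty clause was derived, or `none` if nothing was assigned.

Answer: CONFLICT

Derivation:
unit clause [-3] forces x3=F; simplify:
  drop 3 from [-1, -4, 3] -> [-1, -4]
  drop 3 from [2, 3] -> [2]
  satisfied 2 clause(s); 6 remain; assigned so far: [3]
unit clause [-2] forces x2=F; simplify:
  drop 2 from [2, -4, -1] -> [-4, -1]
  drop 2 from [2] -> [] (empty!)
  satisfied 2 clause(s); 4 remain; assigned so far: [2, 3]
CONFLICT (empty clause)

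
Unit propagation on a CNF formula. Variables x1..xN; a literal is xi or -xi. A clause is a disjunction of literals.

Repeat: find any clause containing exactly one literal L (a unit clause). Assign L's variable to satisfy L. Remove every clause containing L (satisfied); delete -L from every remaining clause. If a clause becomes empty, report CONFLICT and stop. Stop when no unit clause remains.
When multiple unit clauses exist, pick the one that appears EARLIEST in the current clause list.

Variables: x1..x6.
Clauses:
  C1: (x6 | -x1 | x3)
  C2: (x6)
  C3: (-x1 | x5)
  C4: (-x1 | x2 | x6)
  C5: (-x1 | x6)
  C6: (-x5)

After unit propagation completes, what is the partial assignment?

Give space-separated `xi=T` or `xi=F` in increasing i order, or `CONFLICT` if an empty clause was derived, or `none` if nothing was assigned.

Answer: x1=F x5=F x6=T

Derivation:
unit clause [6] forces x6=T; simplify:
  satisfied 4 clause(s); 2 remain; assigned so far: [6]
unit clause [-5] forces x5=F; simplify:
  drop 5 from [-1, 5] -> [-1]
  satisfied 1 clause(s); 1 remain; assigned so far: [5, 6]
unit clause [-1] forces x1=F; simplify:
  satisfied 1 clause(s); 0 remain; assigned so far: [1, 5, 6]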